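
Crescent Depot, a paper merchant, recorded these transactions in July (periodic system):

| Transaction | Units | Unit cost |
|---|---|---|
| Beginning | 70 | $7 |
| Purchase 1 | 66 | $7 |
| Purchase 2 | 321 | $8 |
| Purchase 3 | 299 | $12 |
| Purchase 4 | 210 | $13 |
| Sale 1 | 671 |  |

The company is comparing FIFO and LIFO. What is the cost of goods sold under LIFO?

COGS = $7,614

FIFO COGS: 70 @ $7 + 66 @ $7 + 321 @ $8 + 214 @ $12 = $6,088
LIFO COGS: 210 @ $13 + 299 @ $12 + 162 @ $8 = $7,614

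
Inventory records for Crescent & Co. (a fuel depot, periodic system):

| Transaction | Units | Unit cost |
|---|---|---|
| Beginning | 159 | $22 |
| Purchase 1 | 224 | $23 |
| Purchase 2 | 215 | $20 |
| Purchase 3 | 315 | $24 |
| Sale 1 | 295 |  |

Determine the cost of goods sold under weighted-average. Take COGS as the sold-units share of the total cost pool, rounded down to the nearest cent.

COGS = $6,626.99

Sale 1, sell 295: 295/913 × $20,510.00 → $6,626.99
Ending inventory (cost pool remaining) = $13,883.01
Check: goods available $20,510.00 = COGS $6,626.99 + ending $13,883.01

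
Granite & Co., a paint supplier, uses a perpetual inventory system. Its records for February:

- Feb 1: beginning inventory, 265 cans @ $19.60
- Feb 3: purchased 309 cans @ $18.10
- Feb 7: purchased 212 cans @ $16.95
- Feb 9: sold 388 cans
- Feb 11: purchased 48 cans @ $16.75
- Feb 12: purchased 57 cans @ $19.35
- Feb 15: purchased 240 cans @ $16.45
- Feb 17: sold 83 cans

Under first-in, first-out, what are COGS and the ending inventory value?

COGS = $8,922.60; ending inventory = $11,312.65

Feb 9, 388 sold [FIFO — oldest first]: 265 @ $19.60 + 123 @ $18.10 = $7,420.30
Feb 17, 83 sold [FIFO — oldest first]: 83 @ $18.10 = $1,502.30
Total COGS = $7,420.30 + $1,502.30 = $8,922.60
Ending inventory: 103 @ $18.10 + 212 @ $16.95 + 48 @ $16.75 + 57 @ $19.35 + 240 @ $16.45 = $11,312.65
Check: goods available $20,235.25 = COGS $8,922.60 + ending $11,312.65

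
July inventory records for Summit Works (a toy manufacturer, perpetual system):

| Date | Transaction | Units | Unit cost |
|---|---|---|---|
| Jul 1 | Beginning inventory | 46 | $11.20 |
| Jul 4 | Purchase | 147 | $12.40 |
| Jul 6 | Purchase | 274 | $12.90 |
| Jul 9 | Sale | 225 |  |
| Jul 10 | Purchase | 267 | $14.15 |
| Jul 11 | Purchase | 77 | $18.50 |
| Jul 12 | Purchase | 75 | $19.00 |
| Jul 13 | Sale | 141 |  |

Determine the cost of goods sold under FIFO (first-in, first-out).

COGS = $4,569.70

Jul 9, 225 sold [FIFO — oldest first]: 46 @ $11.20 + 147 @ $12.40 + 32 @ $12.90 = $2,750.80
Jul 13, 141 sold [FIFO — oldest first]: 141 @ $12.90 = $1,818.90
Total COGS = $2,750.80 + $1,818.90 = $4,569.70
Ending inventory: 101 @ $12.90 + 267 @ $14.15 + 77 @ $18.50 + 75 @ $19.00 = $7,930.45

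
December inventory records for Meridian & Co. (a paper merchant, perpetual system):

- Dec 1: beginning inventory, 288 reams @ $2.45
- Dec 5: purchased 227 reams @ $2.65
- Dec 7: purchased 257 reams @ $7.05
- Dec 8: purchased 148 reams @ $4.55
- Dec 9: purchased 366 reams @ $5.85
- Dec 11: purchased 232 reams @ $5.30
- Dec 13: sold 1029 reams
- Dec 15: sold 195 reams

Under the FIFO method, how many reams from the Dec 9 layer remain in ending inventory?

Dec 13, 1029 sold [FIFO — oldest first]: 288 @ $2.45 + 227 @ $2.65 + 257 @ $7.05 + 148 @ $4.55 + 109 @ $5.85 = $4,430.05
Dec 15, 195 sold [FIFO — oldest first]: 195 @ $5.85 = $1,140.75
Total COGS = $4,430.05 + $1,140.75 = $5,570.80
Ending inventory: 62 @ $5.85 + 232 @ $5.30 = $1,592.30
Check: goods available $7,163.10 = COGS $5,570.80 + ending $1,592.30

62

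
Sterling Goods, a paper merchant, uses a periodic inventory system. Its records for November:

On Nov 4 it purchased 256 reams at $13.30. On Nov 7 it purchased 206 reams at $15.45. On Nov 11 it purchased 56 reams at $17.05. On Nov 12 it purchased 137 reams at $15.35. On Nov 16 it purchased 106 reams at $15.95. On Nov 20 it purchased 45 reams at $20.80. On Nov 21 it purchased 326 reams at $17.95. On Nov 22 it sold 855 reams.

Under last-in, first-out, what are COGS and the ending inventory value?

COGS = $14,394.40; ending inventory = $3,729.25

Nov 22, 855 sold [LIFO — newest first]: 326 @ $17.95 + 45 @ $20.80 + 106 @ $15.95 + 137 @ $15.35 + 56 @ $17.05 + 185 @ $15.45 = $14,394.40
Ending inventory: 256 @ $13.30 + 21 @ $15.45 = $3,729.25
Check: goods available $18,123.65 = COGS $14,394.40 + ending $3,729.25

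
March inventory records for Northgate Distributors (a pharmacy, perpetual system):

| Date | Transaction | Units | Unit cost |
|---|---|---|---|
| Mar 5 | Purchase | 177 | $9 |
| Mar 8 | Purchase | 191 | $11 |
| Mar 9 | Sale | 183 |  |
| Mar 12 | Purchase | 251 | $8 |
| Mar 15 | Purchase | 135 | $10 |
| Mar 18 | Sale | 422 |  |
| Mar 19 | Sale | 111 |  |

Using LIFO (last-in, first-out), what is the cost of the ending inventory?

Ending inventory = $342

Mar 9, 183 sold [LIFO — newest first]: 183 @ $11 = $2,013
Mar 18, 422 sold [LIFO — newest first]: 135 @ $10 + 251 @ $8 + 8 @ $11 + 28 @ $9 = $3,698
Mar 19, 111 sold [LIFO — newest first]: 111 @ $9 = $999
Total COGS = $2,013 + $3,698 + $999 = $6,710
Ending inventory: 38 @ $9 = $342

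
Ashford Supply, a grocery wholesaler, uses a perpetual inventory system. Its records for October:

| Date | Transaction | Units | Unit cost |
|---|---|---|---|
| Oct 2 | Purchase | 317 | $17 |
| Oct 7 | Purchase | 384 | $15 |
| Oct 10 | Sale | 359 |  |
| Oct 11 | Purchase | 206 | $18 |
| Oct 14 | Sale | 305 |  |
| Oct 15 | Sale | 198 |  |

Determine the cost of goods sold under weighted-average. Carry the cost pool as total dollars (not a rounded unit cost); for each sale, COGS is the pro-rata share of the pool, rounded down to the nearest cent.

COGS = $14,105.85

After Oct 2: 317 on hand, pool $5,389.00 (≈ $17.0000 each)
After Oct 7: 701 on hand, pool $11,149.00 (≈ $15.9044 each)
Oct 10, sell 359: 359/701 × $11,149.00 → $5,709.68
After Oct 11: 548 on hand, pool $9,147.32 (≈ $16.6922 each)
Oct 14, sell 305: 305/548 × $9,147.32 → $5,091.11
Oct 15, sell 198: 198/243 × $4,056.21 → $3,305.06
Total COGS = $5,709.68 + $5,091.11 + $3,305.06 = $14,105.85
Ending inventory (cost pool remaining) = $751.15
Check: goods available $14,857.00 = COGS $14,105.85 + ending $751.15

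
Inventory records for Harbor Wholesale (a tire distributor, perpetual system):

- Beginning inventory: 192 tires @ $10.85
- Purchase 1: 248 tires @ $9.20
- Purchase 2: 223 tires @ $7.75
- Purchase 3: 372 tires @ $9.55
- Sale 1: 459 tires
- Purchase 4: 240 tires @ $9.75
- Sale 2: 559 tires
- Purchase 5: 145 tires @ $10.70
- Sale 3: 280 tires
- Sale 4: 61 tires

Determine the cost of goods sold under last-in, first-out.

Sale 1 (459) [LIFO — newest first]: 372 @ $9.55 + 87 @ $7.75 = $4,226.85
Sale 2 (559) [LIFO — newest first]: 240 @ $9.75 + 136 @ $7.75 + 183 @ $9.20 = $5,077.60
Sale 3 (280) [LIFO — newest first]: 145 @ $10.70 + 65 @ $9.20 + 70 @ $10.85 = $2,909.00
Sale 4 (61) [LIFO — newest first]: 61 @ $10.85 = $661.85
Total COGS = $4,226.85 + $5,077.60 + $2,909.00 + $661.85 = $12,875.30
Ending inventory: 61 @ $10.85 = $661.85
Check: goods available $13,537.15 = COGS $12,875.30 + ending $661.85

COGS = $12,875.30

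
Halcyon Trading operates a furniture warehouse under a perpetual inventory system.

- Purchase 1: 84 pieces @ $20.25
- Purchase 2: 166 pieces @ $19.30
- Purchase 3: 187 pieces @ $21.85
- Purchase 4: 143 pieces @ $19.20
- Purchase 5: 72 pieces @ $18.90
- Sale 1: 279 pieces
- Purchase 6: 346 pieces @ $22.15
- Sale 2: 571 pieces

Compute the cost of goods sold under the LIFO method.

COGS = $17,824.85

Sale 1 (279) [LIFO — newest first]: 72 @ $18.90 + 143 @ $19.20 + 64 @ $21.85 = $5,504.80
Sale 2 (571) [LIFO — newest first]: 346 @ $22.15 + 123 @ $21.85 + 102 @ $19.30 = $12,320.05
Total COGS = $5,504.80 + $12,320.05 = $17,824.85
Ending inventory: 84 @ $20.25 + 64 @ $19.30 = $2,936.20
Check: goods available $20,761.05 = COGS $17,824.85 + ending $2,936.20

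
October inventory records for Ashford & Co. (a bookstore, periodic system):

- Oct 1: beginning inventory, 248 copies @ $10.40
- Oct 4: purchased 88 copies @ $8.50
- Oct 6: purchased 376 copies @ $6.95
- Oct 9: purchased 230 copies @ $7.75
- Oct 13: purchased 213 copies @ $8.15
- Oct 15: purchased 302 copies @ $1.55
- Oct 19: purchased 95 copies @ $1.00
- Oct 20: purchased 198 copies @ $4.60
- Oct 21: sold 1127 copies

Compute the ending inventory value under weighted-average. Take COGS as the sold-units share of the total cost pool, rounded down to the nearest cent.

Ending inventory = $3,892.06

Oct 21, sell 1127: 1127/1750 × $10,932.75 → $7,040.69
Ending inventory (cost pool remaining) = $3,892.06
Check: goods available $10,932.75 = COGS $7,040.69 + ending $3,892.06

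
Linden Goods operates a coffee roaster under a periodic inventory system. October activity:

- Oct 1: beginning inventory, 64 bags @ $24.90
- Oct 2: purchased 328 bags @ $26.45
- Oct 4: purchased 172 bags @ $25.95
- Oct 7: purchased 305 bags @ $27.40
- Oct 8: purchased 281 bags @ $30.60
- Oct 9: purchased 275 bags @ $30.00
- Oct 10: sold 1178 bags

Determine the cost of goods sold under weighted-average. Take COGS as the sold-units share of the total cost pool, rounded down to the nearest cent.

COGS = $33,015.57

Oct 10, sell 1178: 1178/1425 × $39,938.20 → $33,015.57
Ending inventory (cost pool remaining) = $6,922.63
Check: goods available $39,938.20 = COGS $33,015.57 + ending $6,922.63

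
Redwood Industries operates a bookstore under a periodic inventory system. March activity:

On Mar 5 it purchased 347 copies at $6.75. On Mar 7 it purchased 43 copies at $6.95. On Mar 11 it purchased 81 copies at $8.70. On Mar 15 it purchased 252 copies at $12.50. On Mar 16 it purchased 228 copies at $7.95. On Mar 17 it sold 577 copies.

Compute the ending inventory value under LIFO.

Mar 17, 577 sold [LIFO — newest first]: 228 @ $7.95 + 252 @ $12.50 + 81 @ $8.70 + 16 @ $6.95 = $5,778.50
Ending inventory: 347 @ $6.75 + 27 @ $6.95 = $2,529.90

Ending inventory = $2,529.90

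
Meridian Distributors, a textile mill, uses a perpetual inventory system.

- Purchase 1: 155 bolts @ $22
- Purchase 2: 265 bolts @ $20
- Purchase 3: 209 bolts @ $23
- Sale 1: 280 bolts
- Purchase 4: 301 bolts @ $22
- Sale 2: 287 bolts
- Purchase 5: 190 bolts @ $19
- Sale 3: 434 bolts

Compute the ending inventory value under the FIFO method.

Sale 1 (280) [FIFO — oldest first]: 155 @ $22 + 125 @ $20 = $5,910
Sale 2 (287) [FIFO — oldest first]: 140 @ $20 + 147 @ $23 = $6,181
Sale 3 (434) [FIFO — oldest first]: 62 @ $23 + 301 @ $22 + 71 @ $19 = $9,397
Total COGS = $5,910 + $6,181 + $9,397 = $21,488
Ending inventory: 119 @ $19 = $2,261

Ending inventory = $2,261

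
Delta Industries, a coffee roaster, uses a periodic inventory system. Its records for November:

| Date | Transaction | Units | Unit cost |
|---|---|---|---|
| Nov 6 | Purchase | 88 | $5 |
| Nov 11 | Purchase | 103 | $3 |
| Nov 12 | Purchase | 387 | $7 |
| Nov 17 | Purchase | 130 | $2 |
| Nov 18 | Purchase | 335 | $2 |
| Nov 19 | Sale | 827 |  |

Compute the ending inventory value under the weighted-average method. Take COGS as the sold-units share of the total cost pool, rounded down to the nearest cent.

Ending inventory = $908.74

Nov 19, sell 827: 827/1043 × $4,388.00 → $3,479.26
Ending inventory (cost pool remaining) = $908.74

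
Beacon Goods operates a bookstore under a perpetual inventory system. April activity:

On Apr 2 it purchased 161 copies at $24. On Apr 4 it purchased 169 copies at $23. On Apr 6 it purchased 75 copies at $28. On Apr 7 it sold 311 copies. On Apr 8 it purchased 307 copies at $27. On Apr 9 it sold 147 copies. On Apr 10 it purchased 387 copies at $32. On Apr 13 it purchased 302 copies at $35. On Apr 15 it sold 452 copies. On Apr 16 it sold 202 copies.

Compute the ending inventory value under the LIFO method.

Ending inventory = $7,696

Apr 7, 311 sold [LIFO — newest first]: 75 @ $28 + 169 @ $23 + 67 @ $24 = $7,595
Apr 9, 147 sold [LIFO — newest first]: 147 @ $27 = $3,969
Apr 15, 452 sold [LIFO — newest first]: 302 @ $35 + 150 @ $32 = $15,370
Apr 16, 202 sold [LIFO — newest first]: 202 @ $32 = $6,464
Total COGS = $7,595 + $3,969 + $15,370 + $6,464 = $33,398
Ending inventory: 94 @ $24 + 160 @ $27 + 35 @ $32 = $7,696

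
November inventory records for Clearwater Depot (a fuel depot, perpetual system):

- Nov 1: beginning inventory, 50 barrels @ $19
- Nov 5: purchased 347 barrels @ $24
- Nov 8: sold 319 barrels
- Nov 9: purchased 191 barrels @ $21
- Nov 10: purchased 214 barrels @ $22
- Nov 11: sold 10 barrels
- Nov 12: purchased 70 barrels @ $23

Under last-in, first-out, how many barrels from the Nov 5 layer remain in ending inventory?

Nov 8, 319 sold [LIFO — newest first]: 319 @ $24 = $7,656
Nov 11, 10 sold [LIFO — newest first]: 10 @ $22 = $220
Total COGS = $7,656 + $220 = $7,876
Ending inventory: 50 @ $19 + 28 @ $24 + 191 @ $21 + 204 @ $22 + 70 @ $23 = $11,731

28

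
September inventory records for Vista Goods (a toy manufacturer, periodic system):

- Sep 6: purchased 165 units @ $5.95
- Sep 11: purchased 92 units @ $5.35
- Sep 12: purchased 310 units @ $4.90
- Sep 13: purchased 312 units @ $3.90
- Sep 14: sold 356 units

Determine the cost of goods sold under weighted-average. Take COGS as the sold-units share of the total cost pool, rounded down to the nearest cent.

COGS = $1,704.97

Sep 14, sell 356: 356/879 × $4,209.75 → $1,704.97
Ending inventory (cost pool remaining) = $2,504.78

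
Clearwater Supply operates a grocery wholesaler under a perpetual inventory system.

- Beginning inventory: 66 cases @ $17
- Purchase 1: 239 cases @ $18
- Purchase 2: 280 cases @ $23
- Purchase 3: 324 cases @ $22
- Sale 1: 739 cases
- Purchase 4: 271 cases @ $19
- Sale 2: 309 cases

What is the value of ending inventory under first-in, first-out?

Sale 1 (739) [FIFO — oldest first]: 66 @ $17 + 239 @ $18 + 280 @ $23 + 154 @ $22 = $15,252
Sale 2 (309) [FIFO — oldest first]: 170 @ $22 + 139 @ $19 = $6,381
Total COGS = $15,252 + $6,381 = $21,633
Ending inventory: 132 @ $19 = $2,508

Ending inventory = $2,508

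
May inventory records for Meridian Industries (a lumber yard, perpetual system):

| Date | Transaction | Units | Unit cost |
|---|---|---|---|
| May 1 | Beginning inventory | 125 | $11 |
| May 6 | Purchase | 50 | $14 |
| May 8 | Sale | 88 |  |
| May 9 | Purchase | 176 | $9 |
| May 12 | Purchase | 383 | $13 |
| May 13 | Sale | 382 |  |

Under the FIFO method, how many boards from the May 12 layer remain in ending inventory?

264

May 8, 88 sold [FIFO — oldest first]: 88 @ $11 = $968
May 13, 382 sold [FIFO — oldest first]: 37 @ $11 + 50 @ $14 + 176 @ $9 + 119 @ $13 = $4,238
Total COGS = $968 + $4,238 = $5,206
Ending inventory: 264 @ $13 = $3,432
Check: goods available $8,638 = COGS $5,206 + ending $3,432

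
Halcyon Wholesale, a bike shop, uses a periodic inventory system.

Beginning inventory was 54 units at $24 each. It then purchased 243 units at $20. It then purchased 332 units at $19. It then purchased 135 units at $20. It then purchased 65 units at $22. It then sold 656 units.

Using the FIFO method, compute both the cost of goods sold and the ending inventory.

COGS = $13,004; ending inventory = $3,590

Sale 1 (656) [FIFO — oldest first]: 54 @ $24 + 243 @ $20 + 332 @ $19 + 27 @ $20 = $13,004
Ending inventory: 108 @ $20 + 65 @ $22 = $3,590
Check: goods available $16,594 = COGS $13,004 + ending $3,590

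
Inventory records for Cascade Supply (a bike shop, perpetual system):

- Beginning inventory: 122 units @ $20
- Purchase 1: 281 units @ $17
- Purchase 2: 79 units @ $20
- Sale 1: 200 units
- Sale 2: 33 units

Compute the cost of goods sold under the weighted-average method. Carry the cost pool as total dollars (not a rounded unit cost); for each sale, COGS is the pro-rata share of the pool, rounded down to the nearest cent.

After Beginning: 122 on hand, pool $2,440.00 (≈ $20.0000 each)
After Purchase 1: 403 on hand, pool $7,217.00 (≈ $17.9082 each)
After Purchase 2: 482 on hand, pool $8,797.00 (≈ $18.2510 each)
Sale 1, sell 200: 200/482 × $8,797.00 → $3,650.20
Sale 2, sell 33: 33/282 × $5,146.80 → $602.28
Total COGS = $3,650.20 + $602.28 = $4,252.48
Ending inventory (cost pool remaining) = $4,544.52
Check: goods available $8,797.00 = COGS $4,252.48 + ending $4,544.52

COGS = $4,252.48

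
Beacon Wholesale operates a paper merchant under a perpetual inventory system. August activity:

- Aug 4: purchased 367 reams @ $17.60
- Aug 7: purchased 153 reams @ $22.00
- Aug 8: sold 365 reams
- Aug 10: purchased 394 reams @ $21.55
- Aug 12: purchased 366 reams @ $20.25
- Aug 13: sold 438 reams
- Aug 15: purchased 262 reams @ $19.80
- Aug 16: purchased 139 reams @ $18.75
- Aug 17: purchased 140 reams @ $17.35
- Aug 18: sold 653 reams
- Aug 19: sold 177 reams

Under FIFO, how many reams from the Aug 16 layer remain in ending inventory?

48

Aug 8, 365 sold [FIFO — oldest first]: 365 @ $17.60 = $6,424.00
Aug 13, 438 sold [FIFO — oldest first]: 2 @ $17.60 + 153 @ $22.00 + 283 @ $21.55 = $9,499.85
Aug 18, 653 sold [FIFO — oldest first]: 111 @ $21.55 + 366 @ $20.25 + 176 @ $19.80 = $13,288.35
Aug 19, 177 sold [FIFO — oldest first]: 86 @ $19.80 + 91 @ $18.75 = $3,409.05
Total COGS = $6,424.00 + $9,499.85 + $13,288.35 + $3,409.05 = $32,621.25
Ending inventory: 48 @ $18.75 + 140 @ $17.35 = $3,329.00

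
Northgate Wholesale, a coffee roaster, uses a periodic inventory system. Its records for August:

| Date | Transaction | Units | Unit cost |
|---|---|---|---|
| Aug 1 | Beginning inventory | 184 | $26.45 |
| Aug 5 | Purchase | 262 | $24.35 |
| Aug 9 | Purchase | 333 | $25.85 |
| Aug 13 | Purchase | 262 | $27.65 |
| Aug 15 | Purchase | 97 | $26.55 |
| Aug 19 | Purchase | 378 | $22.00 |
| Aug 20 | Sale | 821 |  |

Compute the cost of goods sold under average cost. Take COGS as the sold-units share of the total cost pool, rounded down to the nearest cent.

Aug 20, sell 821: 821/1516 × $37,990.20 → $20,573.84
Ending inventory (cost pool remaining) = $17,416.36
Check: goods available $37,990.20 = COGS $20,573.84 + ending $17,416.36

COGS = $20,573.84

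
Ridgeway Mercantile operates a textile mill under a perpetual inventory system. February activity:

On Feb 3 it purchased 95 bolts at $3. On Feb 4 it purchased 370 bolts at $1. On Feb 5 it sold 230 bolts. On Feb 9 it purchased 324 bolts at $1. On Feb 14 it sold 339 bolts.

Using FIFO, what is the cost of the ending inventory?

Ending inventory = $220

Feb 5, 230 sold [FIFO — oldest first]: 95 @ $3 + 135 @ $1 = $420
Feb 14, 339 sold [FIFO — oldest first]: 235 @ $1 + 104 @ $1 = $339
Total COGS = $420 + $339 = $759
Ending inventory: 220 @ $1 = $220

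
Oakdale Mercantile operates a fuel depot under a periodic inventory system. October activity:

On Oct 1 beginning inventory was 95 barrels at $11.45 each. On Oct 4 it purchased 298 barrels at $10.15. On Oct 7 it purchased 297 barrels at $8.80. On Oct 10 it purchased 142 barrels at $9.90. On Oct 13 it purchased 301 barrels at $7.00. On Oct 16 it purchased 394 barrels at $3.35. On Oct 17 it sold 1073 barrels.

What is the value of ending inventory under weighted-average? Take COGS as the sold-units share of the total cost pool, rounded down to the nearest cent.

Oct 17, sell 1073: 1073/1527 × $11,558.75 → $8,122.16
Ending inventory (cost pool remaining) = $3,436.59

Ending inventory = $3,436.59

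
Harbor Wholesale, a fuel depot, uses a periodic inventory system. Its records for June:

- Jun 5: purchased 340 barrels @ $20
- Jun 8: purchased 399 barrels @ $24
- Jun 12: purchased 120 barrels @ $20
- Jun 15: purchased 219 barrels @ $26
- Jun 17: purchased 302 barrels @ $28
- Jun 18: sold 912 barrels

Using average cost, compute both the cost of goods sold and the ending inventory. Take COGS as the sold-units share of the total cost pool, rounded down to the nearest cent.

COGS = $21,759.79; ending inventory = $11,166.21

Jun 18, sell 912: 912/1380 × $32,926.00 → $21,759.79
Ending inventory (cost pool remaining) = $11,166.21
Check: goods available $32,926.00 = COGS $21,759.79 + ending $11,166.21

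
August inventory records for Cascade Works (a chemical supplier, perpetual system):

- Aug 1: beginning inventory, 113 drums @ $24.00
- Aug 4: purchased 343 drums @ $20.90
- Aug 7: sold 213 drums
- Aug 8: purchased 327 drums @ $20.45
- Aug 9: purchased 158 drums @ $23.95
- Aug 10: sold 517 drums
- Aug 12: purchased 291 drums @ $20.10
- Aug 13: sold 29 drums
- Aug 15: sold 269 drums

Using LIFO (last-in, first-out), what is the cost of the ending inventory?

Aug 7, 213 sold [LIFO — newest first]: 213 @ $20.90 = $4,451.70
Aug 10, 517 sold [LIFO — newest first]: 158 @ $23.95 + 327 @ $20.45 + 32 @ $20.90 = $11,140.05
Aug 13, 29 sold [LIFO — newest first]: 29 @ $20.10 = $582.90
Aug 15, 269 sold [LIFO — newest first]: 262 @ $20.10 + 7 @ $20.90 = $5,412.50
Total COGS = $4,451.70 + $11,140.05 + $582.90 + $5,412.50 = $21,587.15
Ending inventory: 113 @ $24.00 + 91 @ $20.90 = $4,613.90

Ending inventory = $4,613.90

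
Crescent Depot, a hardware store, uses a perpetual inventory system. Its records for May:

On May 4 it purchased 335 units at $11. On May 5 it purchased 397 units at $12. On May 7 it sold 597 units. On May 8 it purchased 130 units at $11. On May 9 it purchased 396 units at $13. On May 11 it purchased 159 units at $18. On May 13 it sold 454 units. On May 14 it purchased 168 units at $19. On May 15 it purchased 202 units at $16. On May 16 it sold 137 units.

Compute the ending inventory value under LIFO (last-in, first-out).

May 7, 597 sold [LIFO — newest first]: 397 @ $12 + 200 @ $11 = $6,964
May 13, 454 sold [LIFO — newest first]: 159 @ $18 + 295 @ $13 = $6,697
May 16, 137 sold [LIFO — newest first]: 137 @ $16 = $2,192
Total COGS = $6,964 + $6,697 + $2,192 = $15,853
Ending inventory: 135 @ $11 + 130 @ $11 + 101 @ $13 + 168 @ $19 + 65 @ $16 = $8,460

Ending inventory = $8,460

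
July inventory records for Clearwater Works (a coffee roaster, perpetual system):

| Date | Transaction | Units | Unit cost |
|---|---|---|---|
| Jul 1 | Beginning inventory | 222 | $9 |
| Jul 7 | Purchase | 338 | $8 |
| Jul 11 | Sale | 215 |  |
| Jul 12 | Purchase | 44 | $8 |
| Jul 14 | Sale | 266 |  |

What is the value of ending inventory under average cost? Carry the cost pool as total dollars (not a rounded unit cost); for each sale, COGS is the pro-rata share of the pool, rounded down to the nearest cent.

After Jul 1: 222 on hand, pool $1,998.00 (≈ $9.0000 each)
After Jul 7: 560 on hand, pool $4,702.00 (≈ $8.3964 each)
Jul 11, sell 215: 215/560 × $4,702.00 → $1,805.23
After Jul 12: 389 on hand, pool $3,248.77 (≈ $8.3516 each)
Jul 14, sell 266: 266/389 × $3,248.77 → $2,221.52
Total COGS = $1,805.23 + $2,221.52 = $4,026.75
Ending inventory (cost pool remaining) = $1,027.25
Check: goods available $5,054.00 = COGS $4,026.75 + ending $1,027.25

Ending inventory = $1,027.25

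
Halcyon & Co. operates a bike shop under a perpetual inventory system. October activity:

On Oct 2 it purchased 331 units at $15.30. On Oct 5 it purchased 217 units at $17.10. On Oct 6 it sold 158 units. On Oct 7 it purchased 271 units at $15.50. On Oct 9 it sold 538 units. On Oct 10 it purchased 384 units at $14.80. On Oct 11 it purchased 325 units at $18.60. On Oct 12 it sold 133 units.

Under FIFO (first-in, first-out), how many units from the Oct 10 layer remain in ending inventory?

Oct 6, 158 sold [FIFO — oldest first]: 158 @ $15.30 = $2,417.40
Oct 9, 538 sold [FIFO — oldest first]: 173 @ $15.30 + 217 @ $17.10 + 148 @ $15.50 = $8,651.60
Oct 12, 133 sold [FIFO — oldest first]: 123 @ $15.50 + 10 @ $14.80 = $2,054.50
Total COGS = $2,417.40 + $8,651.60 + $2,054.50 = $13,123.50
Ending inventory: 374 @ $14.80 + 325 @ $18.60 = $11,580.20
Check: goods available $24,703.70 = COGS $13,123.50 + ending $11,580.20

374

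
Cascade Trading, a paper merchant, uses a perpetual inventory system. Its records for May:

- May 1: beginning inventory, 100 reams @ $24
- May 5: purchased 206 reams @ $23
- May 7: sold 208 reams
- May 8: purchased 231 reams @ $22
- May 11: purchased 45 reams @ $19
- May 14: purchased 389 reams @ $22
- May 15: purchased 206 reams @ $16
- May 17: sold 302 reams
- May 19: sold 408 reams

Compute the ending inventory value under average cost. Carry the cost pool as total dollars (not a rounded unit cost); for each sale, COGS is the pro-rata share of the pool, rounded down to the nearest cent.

Ending inventory = $5,366.31

After May 1: 100 on hand, pool $2,400.00 (≈ $24.0000 each)
After May 5: 306 on hand, pool $7,138.00 (≈ $23.3268 each)
May 7, sell 208: 208/306 × $7,138.00 → $4,851.97
After May 8: 329 on hand, pool $7,368.03 (≈ $22.3952 each)
After May 11: 374 on hand, pool $8,223.03 (≈ $21.9867 each)
After May 14: 763 on hand, pool $16,781.03 (≈ $21.9935 each)
After May 15: 969 on hand, pool $20,077.03 (≈ $20.7193 each)
May 17, sell 302: 302/969 × $20,077.03 → $6,257.23
May 19, sell 408: 408/667 × $13,819.80 → $8,453.49
Total COGS = $4,851.97 + $6,257.23 + $8,453.49 = $19,562.69
Ending inventory (cost pool remaining) = $5,366.31
Check: goods available $24,929.00 = COGS $19,562.69 + ending $5,366.31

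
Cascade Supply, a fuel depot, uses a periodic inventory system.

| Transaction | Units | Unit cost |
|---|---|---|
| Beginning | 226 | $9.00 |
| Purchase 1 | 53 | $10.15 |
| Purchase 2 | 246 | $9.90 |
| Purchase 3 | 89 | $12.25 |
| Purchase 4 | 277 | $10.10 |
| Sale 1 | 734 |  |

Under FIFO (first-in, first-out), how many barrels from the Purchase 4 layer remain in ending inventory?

157

Sale 1 (734) [FIFO — oldest first]: 226 @ $9.00 + 53 @ $10.15 + 246 @ $9.90 + 89 @ $12.25 + 120 @ $10.10 = $7,309.60
Ending inventory: 157 @ $10.10 = $1,585.70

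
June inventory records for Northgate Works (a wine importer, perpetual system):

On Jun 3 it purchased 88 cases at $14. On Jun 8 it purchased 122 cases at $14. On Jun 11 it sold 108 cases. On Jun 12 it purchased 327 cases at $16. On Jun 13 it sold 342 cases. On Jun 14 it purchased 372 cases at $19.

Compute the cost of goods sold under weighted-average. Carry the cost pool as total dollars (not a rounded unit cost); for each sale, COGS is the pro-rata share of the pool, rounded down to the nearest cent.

COGS = $6,821.37

After Jun 3: 88 on hand, pool $1,232.00 (≈ $14.0000 each)
After Jun 8: 210 on hand, pool $2,940.00 (≈ $14.0000 each)
Jun 11, sell 108: 108/210 × $2,940.00 → $1,512.00
After Jun 12: 429 on hand, pool $6,660.00 (≈ $15.5245 each)
Jun 13, sell 342: 342/429 × $6,660.00 → $5,309.37
After Jun 14: 459 on hand, pool $8,418.63 (≈ $18.3412 each)
Total COGS = $1,512.00 + $5,309.37 = $6,821.37
Ending inventory (cost pool remaining) = $8,418.63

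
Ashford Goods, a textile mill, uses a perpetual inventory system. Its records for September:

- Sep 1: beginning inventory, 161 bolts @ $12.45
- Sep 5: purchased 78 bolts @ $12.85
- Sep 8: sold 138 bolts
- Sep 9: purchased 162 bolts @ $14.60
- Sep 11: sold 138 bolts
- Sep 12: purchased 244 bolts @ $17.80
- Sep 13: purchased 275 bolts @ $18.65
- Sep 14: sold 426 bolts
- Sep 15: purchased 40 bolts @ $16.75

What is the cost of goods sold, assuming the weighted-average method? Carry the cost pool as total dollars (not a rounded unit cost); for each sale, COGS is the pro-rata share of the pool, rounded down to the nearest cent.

COGS = $11,052.58

After Sep 1: 161 on hand, pool $2,004.45 (≈ $12.4500 each)
After Sep 5: 239 on hand, pool $3,006.75 (≈ $12.5805 each)
Sep 8, sell 138: 138/239 × $3,006.75 → $1,736.11
After Sep 9: 263 on hand, pool $3,635.84 (≈ $13.8245 each)
Sep 11, sell 138: 138/263 × $3,635.84 → $1,907.77
After Sep 12: 369 on hand, pool $6,071.27 (≈ $16.4533 each)
After Sep 13: 644 on hand, pool $11,200.02 (≈ $17.3913 each)
Sep 14, sell 426: 426/644 × $11,200.02 → $7,408.70
After Sep 15: 258 on hand, pool $4,461.32 (≈ $17.2919 each)
Total COGS = $1,736.11 + $1,907.77 + $7,408.70 = $11,052.58
Ending inventory (cost pool remaining) = $4,461.32
Check: goods available $15,513.90 = COGS $11,052.58 + ending $4,461.32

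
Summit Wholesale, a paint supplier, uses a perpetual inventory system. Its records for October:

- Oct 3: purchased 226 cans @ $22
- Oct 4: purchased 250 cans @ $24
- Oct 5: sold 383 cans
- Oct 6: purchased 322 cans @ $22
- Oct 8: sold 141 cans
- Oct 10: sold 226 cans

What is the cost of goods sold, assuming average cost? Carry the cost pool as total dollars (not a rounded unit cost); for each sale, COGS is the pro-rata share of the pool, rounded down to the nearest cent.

After Oct 3: 226 on hand, pool $4,972.00 (≈ $22.0000 each)
After Oct 4: 476 on hand, pool $10,972.00 (≈ $23.0504 each)
Oct 5, sell 383: 383/476 × $10,972.00 → $8,828.31
After Oct 6: 415 on hand, pool $9,227.69 (≈ $22.2354 each)
Oct 8, sell 141: 141/415 × $9,227.69 → $3,135.19
Oct 10, sell 226: 226/274 × $6,092.50 → $5,025.20
Total COGS = $8,828.31 + $3,135.19 + $5,025.20 = $16,988.70
Ending inventory (cost pool remaining) = $1,067.30

COGS = $16,988.70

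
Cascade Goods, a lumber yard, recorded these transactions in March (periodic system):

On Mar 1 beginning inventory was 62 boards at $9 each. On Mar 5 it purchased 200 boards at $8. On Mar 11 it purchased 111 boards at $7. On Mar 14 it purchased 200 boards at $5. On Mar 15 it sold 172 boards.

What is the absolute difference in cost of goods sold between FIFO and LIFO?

$578

FIFO COGS: 62 @ $9 + 110 @ $8 = $1,438
LIFO COGS: 172 @ $5 = $860
Difference = |$1,438 − $860| = $578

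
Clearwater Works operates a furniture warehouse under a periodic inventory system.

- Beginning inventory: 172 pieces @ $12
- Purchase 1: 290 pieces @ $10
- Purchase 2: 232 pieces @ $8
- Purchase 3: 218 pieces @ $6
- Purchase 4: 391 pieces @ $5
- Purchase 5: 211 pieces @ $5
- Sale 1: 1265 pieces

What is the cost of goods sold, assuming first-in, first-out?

COGS = $9,893

Sale 1 (1265) [FIFO — oldest first]: 172 @ $12 + 290 @ $10 + 232 @ $8 + 218 @ $6 + 353 @ $5 = $9,893
Ending inventory: 38 @ $5 + 211 @ $5 = $1,245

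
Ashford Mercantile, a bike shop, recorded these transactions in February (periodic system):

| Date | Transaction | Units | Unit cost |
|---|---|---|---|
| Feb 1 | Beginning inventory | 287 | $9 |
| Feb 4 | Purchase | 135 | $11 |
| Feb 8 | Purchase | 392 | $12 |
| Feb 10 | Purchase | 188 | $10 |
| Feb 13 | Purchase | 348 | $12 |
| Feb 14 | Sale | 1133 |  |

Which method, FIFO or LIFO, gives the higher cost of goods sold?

LIFO

FIFO COGS: 287 @ $9 + 135 @ $11 + 392 @ $12 + 188 @ $10 + 131 @ $12 = $12,224
LIFO COGS: 348 @ $12 + 188 @ $10 + 392 @ $12 + 135 @ $11 + 70 @ $9 = $12,875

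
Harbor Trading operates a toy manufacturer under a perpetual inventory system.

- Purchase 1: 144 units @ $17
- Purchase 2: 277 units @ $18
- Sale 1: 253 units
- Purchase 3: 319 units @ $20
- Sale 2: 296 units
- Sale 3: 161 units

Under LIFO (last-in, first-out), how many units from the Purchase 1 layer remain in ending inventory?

30

Sale 1 (253) [LIFO — newest first]: 253 @ $18 = $4,554
Sale 2 (296) [LIFO — newest first]: 296 @ $20 = $5,920
Sale 3 (161) [LIFO — newest first]: 23 @ $20 + 24 @ $18 + 114 @ $17 = $2,830
Total COGS = $4,554 + $5,920 + $2,830 = $13,304
Ending inventory: 30 @ $17 = $510
Check: goods available $13,814 = COGS $13,304 + ending $510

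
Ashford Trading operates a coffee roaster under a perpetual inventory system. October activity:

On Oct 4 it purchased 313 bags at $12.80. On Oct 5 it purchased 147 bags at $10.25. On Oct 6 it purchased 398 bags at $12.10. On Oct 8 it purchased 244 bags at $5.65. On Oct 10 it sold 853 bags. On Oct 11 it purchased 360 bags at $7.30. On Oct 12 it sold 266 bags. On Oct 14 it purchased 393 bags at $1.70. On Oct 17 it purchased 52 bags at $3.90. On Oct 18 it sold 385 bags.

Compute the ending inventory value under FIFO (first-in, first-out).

Oct 10, 853 sold [FIFO — oldest first]: 313 @ $12.80 + 147 @ $10.25 + 393 @ $12.10 = $10,268.45
Oct 12, 266 sold [FIFO — oldest first]: 5 @ $12.10 + 244 @ $5.65 + 17 @ $7.30 = $1,563.20
Oct 18, 385 sold [FIFO — oldest first]: 343 @ $7.30 + 42 @ $1.70 = $2,575.30
Total COGS = $10,268.45 + $1,563.20 + $2,575.30 = $14,406.95
Ending inventory: 351 @ $1.70 + 52 @ $3.90 = $799.50

Ending inventory = $799.50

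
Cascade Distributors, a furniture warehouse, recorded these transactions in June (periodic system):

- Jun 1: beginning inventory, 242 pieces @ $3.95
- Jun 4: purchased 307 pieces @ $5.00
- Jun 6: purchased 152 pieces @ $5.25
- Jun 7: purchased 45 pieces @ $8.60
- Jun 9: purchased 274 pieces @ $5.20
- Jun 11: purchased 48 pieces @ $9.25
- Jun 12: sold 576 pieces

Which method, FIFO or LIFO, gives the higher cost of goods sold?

LIFO

FIFO COGS: 242 @ $3.95 + 307 @ $5.00 + 27 @ $5.25 = $2,632.65
LIFO COGS: 48 @ $9.25 + 274 @ $5.20 + 45 @ $8.60 + 152 @ $5.25 + 57 @ $5.00 = $3,338.80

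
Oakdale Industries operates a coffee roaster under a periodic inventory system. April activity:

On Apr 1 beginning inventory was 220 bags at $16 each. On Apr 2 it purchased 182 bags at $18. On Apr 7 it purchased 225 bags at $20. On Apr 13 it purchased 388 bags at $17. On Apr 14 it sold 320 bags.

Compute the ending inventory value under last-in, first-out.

Ending inventory = $12,452

Apr 14, 320 sold [LIFO — newest first]: 320 @ $17 = $5,440
Ending inventory: 220 @ $16 + 182 @ $18 + 225 @ $20 + 68 @ $17 = $12,452
Check: goods available $17,892 = COGS $5,440 + ending $12,452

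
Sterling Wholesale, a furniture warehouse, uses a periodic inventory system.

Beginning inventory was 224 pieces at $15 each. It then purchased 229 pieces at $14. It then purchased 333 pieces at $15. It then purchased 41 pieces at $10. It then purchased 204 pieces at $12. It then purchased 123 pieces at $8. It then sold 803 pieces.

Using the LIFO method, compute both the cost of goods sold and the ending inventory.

COGS = $10,265; ending inventory = $5,138

Sale 1 (803) [LIFO — newest first]: 123 @ $8 + 204 @ $12 + 41 @ $10 + 333 @ $15 + 102 @ $14 = $10,265
Ending inventory: 224 @ $15 + 127 @ $14 = $5,138
Check: goods available $15,403 = COGS $10,265 + ending $5,138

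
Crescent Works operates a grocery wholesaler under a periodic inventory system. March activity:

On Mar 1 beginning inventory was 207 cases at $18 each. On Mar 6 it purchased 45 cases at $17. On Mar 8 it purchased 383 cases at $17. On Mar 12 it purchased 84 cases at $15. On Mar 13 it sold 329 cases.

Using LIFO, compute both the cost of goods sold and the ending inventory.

Mar 13, 329 sold [LIFO — newest first]: 84 @ $15 + 245 @ $17 = $5,425
Ending inventory: 207 @ $18 + 45 @ $17 + 138 @ $17 = $6,837

COGS = $5,425; ending inventory = $6,837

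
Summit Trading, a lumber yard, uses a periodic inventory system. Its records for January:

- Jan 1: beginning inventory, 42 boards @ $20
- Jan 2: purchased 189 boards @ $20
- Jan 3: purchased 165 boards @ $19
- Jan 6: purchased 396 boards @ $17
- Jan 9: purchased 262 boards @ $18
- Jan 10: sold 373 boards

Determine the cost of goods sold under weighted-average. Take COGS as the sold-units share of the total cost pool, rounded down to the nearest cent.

COGS = $6,795.74

Jan 10, sell 373: 373/1054 × $19,203.00 → $6,795.74
Ending inventory (cost pool remaining) = $12,407.26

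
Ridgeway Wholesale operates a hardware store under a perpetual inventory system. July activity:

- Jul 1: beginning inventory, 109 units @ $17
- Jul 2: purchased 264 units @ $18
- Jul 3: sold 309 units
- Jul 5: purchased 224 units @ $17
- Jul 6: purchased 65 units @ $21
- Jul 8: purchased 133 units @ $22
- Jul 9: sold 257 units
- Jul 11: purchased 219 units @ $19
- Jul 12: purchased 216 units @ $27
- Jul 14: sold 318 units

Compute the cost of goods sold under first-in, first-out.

COGS = $16,395

Jul 3, 309 sold [FIFO — oldest first]: 109 @ $17 + 200 @ $18 = $5,453
Jul 9, 257 sold [FIFO — oldest first]: 64 @ $18 + 193 @ $17 = $4,433
Jul 14, 318 sold [FIFO — oldest first]: 31 @ $17 + 65 @ $21 + 133 @ $22 + 89 @ $19 = $6,509
Total COGS = $5,453 + $4,433 + $6,509 = $16,395
Ending inventory: 130 @ $19 + 216 @ $27 = $8,302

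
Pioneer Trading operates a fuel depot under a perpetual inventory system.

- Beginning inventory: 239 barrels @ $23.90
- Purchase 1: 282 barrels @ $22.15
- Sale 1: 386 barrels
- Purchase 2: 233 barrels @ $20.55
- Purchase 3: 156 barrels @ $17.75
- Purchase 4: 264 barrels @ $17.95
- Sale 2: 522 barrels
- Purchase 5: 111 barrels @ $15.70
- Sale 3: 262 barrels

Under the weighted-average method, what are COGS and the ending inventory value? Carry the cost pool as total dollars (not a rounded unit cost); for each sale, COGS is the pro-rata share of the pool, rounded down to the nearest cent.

COGS = $23,880.27; ending inventory = $2,116.78

After Beginning: 239 on hand, pool $5,712.10 (≈ $23.9000 each)
After Purchase 1: 521 on hand, pool $11,958.40 (≈ $22.9528 each)
Sale 1, sell 386: 386/521 × $11,958.40 → $8,859.77
After Purchase 2: 368 on hand, pool $7,886.78 (≈ $21.4315 each)
After Purchase 3: 524 on hand, pool $10,655.78 (≈ $20.3355 each)
After Purchase 4: 788 on hand, pool $15,394.58 (≈ $19.5363 each)
Sale 2, sell 522: 522/788 × $15,394.58 → $10,197.93
After Purchase 5: 377 on hand, pool $6,939.35 (≈ $18.4068 each)
Sale 3, sell 262: 262/377 × $6,939.35 → $4,822.57
Total COGS = $8,859.77 + $10,197.93 + $4,822.57 = $23,880.27
Ending inventory (cost pool remaining) = $2,116.78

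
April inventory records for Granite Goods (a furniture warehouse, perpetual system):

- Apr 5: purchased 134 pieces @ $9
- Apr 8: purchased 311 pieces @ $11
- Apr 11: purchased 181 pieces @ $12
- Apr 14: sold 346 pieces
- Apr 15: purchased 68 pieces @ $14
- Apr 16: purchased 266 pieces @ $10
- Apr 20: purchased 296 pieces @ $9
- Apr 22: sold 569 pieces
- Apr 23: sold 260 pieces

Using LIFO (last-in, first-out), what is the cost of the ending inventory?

Ending inventory = $729

Apr 14, 346 sold [LIFO — newest first]: 181 @ $12 + 165 @ $11 = $3,987
Apr 22, 569 sold [LIFO — newest first]: 296 @ $9 + 266 @ $10 + 7 @ $14 = $5,422
Apr 23, 260 sold [LIFO — newest first]: 61 @ $14 + 146 @ $11 + 53 @ $9 = $2,937
Total COGS = $3,987 + $5,422 + $2,937 = $12,346
Ending inventory: 81 @ $9 = $729
Check: goods available $13,075 = COGS $12,346 + ending $729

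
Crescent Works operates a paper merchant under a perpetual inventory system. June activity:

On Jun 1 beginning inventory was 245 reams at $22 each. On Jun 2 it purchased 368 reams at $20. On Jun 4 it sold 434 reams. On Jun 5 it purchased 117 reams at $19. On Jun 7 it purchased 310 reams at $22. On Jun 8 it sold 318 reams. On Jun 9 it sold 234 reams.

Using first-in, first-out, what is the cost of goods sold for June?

Jun 4, 434 sold [FIFO — oldest first]: 245 @ $22 + 189 @ $20 = $9,170
Jun 8, 318 sold [FIFO — oldest first]: 179 @ $20 + 117 @ $19 + 22 @ $22 = $6,287
Jun 9, 234 sold [FIFO — oldest first]: 234 @ $22 = $5,148
Total COGS = $9,170 + $6,287 + $5,148 = $20,605
Ending inventory: 54 @ $22 = $1,188
Check: goods available $21,793 = COGS $20,605 + ending $1,188

COGS = $20,605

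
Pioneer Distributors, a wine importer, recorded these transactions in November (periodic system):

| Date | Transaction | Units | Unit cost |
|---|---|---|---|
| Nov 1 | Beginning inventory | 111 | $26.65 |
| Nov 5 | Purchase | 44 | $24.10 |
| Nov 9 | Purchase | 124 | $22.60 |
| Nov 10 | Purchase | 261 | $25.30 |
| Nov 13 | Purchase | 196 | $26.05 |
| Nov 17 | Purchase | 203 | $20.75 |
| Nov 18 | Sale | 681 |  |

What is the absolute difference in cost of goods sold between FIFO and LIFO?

$701.35

FIFO COGS: 111 @ $26.65 + 44 @ $24.10 + 124 @ $22.60 + 261 @ $25.30 + 141 @ $26.05 = $17,097.30
LIFO COGS: 203 @ $20.75 + 196 @ $26.05 + 261 @ $25.30 + 21 @ $22.60 = $16,395.95
Difference = |$17,097.30 − $16,395.95| = $701.35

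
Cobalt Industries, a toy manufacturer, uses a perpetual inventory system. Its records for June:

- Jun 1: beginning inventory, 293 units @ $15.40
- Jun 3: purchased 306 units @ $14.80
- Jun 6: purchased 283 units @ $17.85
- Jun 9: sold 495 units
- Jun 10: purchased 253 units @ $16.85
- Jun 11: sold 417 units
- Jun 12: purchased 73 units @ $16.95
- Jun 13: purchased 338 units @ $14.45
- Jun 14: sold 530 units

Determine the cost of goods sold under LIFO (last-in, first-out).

Jun 9, 495 sold [LIFO — newest first]: 283 @ $17.85 + 212 @ $14.80 = $8,189.15
Jun 11, 417 sold [LIFO — newest first]: 253 @ $16.85 + 94 @ $14.80 + 70 @ $15.40 = $6,732.25
Jun 14, 530 sold [LIFO — newest first]: 338 @ $14.45 + 73 @ $16.95 + 119 @ $15.40 = $7,954.05
Total COGS = $8,189.15 + $6,732.25 + $7,954.05 = $22,875.45
Ending inventory: 104 @ $15.40 = $1,601.60
Check: goods available $24,477.05 = COGS $22,875.45 + ending $1,601.60

COGS = $22,875.45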